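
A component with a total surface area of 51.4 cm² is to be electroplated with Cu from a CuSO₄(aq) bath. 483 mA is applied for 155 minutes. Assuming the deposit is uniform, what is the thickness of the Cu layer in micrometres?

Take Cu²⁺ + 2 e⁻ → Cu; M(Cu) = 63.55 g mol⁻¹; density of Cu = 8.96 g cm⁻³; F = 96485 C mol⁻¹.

Q = I·t = 0.4830 × 9300.0 = 4492 C; n(e⁻) = 0.04656 mol.
n(Cu) = n(e⁻)/2 = 0.02328 mol, so m = 0.02328 × 63.55 = 1.479 g.
Volume = m/ρ = 1.479 / 8.96 = 0.1651 cm³.
Thickness = V/A = 0.1651 / 51.4 = 0.00321 cm = 32.1 μm.

32.1 μm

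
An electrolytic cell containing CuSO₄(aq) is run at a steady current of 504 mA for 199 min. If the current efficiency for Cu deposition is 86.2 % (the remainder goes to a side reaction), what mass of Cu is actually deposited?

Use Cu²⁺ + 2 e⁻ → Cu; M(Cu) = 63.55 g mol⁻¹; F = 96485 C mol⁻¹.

1.71 g

Q = I·t = 0.5040 × 11940 = 6018 C.
n(e⁻) = 6018/96485 = 0.06237 mol; theoretically n(Cu) = 0.06237/2 = 0.03118 mol, m_theo = 1.982 g.
At 86.2 % efficiency, m_actual = 0.862 × 1.982 = 1.71 g.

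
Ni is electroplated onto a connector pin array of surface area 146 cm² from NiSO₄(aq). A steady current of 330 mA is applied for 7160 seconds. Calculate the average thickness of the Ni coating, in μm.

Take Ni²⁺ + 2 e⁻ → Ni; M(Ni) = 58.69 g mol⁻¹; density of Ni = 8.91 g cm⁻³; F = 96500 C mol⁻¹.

5.52 μm

Q = I·t = 0.3300 × 7160.0 = 2363 C; n(e⁻) = 0.02448 mol.
n(Ni) = n(e⁻)/2 = 0.01224 mol, so m = 0.01224 × 58.69 = 0.7185 g.
Volume = m/ρ = 0.7185 / 8.91 = 0.08064 cm³.
Thickness = V/A = 0.08064 / 146 = 5.52 × 10⁻⁴ cm = 5.52 μm.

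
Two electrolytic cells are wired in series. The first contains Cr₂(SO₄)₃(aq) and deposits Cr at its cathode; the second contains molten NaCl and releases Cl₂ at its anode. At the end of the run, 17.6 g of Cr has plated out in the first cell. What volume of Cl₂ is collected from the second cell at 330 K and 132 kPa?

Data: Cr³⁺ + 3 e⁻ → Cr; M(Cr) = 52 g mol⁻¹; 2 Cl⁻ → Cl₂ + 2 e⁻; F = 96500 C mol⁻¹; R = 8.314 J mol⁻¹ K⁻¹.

n(Cr) = 17.6 / 52 = 0.3385 mol, so n(e⁻) = 3 × 0.3385 = 1.015 mol.
The cells are in series, so the same 1.015 mol of electrons passes through the second cell.
2 Cl⁻ → Cl₂ + 2 e⁻ — 2 mol e⁻ per mol Cl₂, so n(Cl₂) = 1.015/2 = 0.5077 mol.
V = nRT/P = (0.5077 × 8.314 × 330) / (132 × 10³) = 0.0106 m³ = 10.6 L.

10.6 L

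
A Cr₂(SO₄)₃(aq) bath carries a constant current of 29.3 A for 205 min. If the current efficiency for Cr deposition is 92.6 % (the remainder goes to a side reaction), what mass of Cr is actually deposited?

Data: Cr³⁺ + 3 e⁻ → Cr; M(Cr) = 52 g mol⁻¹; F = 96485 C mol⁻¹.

Q = I·t = 29.30 × 12300 = 360400 C.
n(e⁻) = 360400/96485 = 3.735 mol; theoretically n(Cr) = 3.735/3 = 1.245 mol, m_theo = 64.74 g.
At 92.6 % efficiency, m_actual = 0.926 × 64.74 = 60.0 g.

60.0 g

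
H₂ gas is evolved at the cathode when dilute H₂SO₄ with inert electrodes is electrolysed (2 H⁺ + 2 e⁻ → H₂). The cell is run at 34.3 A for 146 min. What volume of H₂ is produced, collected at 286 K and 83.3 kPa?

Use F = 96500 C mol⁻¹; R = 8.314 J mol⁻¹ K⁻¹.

44.4 L

Q = I·t = 34.30 A × 8760.0 s = 300500 C.
n(e⁻) = Q/F = 300500 / 96500 = 3.114 mol.
2 electrons are transferred per H₂ molecule, so n(H₂) = 3.114 / 2 = 1.557 mol.
V = nRT/P = (1.557 × 8.314 × 286) / (83.3 × 10³ Pa) = 0.0444 m³ = 44.4 L.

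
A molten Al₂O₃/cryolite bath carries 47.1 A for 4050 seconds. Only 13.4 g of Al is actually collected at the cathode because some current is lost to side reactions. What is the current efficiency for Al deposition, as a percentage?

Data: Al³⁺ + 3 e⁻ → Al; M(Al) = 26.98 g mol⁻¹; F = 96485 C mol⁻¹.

75.4 %

Q = I·t = 47.10 × 4050.0 = 190800 C; n(e⁻) = 190800/96485 = 1.977 mol.
Theoretical n(Al) = n(e⁻)/3 = 0.6590 mol, i.e. m_theo = 0.6590 × 26.98 = 17.78 g.
Efficiency = m_actual / m_theo = 13.4 / 17.78 = 75.4 %.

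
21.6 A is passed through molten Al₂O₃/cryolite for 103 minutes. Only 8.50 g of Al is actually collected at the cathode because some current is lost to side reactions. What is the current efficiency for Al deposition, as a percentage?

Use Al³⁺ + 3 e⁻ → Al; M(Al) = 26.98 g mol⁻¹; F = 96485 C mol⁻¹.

68.3 %

Q = I·t = 21.60 × 6180.0 = 133500 C; n(e⁻) = 133500/96485 = 1.384 mol.
Theoretical n(Al) = n(e⁻)/3 = 0.4612 mol, i.e. m_theo = 0.4612 × 26.98 = 12.44 g.
Efficiency = m_actual / m_theo = 8.50 / 12.44 = 68.3 %.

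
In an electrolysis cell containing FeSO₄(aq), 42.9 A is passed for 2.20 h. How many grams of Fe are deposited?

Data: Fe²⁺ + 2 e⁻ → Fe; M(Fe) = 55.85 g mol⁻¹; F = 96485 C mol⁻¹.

98.3 g

Q = I·t = 42.90 A × 7920.0 s = 339800 C.
n(e⁻) = Q/F = 339800 / 96485 = 3.521 mol.
Fe²⁺ + 2 e⁻ → Fe, so n(Fe) = n(e⁻)/2 = 1.761 mol.
m = n·M = 1.761 × 55.85 = 98.3 g.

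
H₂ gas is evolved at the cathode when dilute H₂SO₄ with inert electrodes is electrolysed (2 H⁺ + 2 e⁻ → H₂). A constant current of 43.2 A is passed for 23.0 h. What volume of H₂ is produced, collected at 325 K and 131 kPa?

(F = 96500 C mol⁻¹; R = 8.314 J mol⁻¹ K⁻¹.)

382 L

Q = I·t = 43.20 A × 82800 s = 3577000 C.
n(e⁻) = Q/F = 3577000 / 96500 = 37.07 mol.
2 electrons are transferred per H₂ molecule, so n(H₂) = 37.07 / 2 = 18.53 mol.
V = nRT/P = (18.53 × 8.314 × 325) / (131 × 10³ Pa) = 0.382 m³ = 382 L.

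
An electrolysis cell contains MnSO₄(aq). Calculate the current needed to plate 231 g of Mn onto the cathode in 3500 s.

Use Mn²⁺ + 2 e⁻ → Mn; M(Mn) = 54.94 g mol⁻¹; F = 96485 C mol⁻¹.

232 A

n(Mn) = 231 / 54.94 = 4.205 mol.
n(e⁻) = 2 × 4.205 = 8.409 mol.
Q = n(e⁻)·F = 8.409 × 96485 = 811400 C.
I = Q/t = 811400 / 3500.0 s = 232 A.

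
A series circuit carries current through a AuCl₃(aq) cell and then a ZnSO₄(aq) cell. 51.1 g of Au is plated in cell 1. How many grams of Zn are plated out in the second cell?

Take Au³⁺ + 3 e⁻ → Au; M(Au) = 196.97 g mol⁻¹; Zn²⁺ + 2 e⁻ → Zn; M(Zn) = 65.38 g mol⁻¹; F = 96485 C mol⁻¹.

25.4 g

n(Au) = 51.1 / 196.97 = 0.2594 mol.
Since Au³⁺ + 3 e⁻ → Au, n(e⁻) passed = 3 × 0.2594 = 0.7783 mol.
Cells in series carry the same charge, so the same 0.7783 mol of electrons passes through cell 2.
Zn²⁺ + 2 e⁻ → Zn, so n(Zn) = 0.7783 / 2 = 0.3891 mol.
m(Zn) = 0.3891 × 65.38 = 25.4 g.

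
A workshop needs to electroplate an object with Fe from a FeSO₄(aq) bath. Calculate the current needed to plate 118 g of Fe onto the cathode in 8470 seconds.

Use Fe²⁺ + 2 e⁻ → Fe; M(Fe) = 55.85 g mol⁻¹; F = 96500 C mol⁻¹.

n(Fe) = 118 / 55.85 = 2.113 mol.
n(e⁻) = 2 × 2.113 = 4.226 mol.
Q = n(e⁻)·F = 4.226 × 96500 = 407800 C.
I = Q/t = 407800 / 8470.0 s = 48.1 A.

48.1 A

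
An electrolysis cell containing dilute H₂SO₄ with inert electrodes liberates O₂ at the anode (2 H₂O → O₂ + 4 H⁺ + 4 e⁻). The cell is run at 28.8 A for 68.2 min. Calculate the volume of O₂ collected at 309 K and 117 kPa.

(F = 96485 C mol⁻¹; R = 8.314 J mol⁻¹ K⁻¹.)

6.70 L

Q = I·t = 28.80 A × 4092.0 s = 117800 C.
n(e⁻) = Q/F = 117800 / 96485 = 1.221 mol.
4 electrons are transferred per O₂ molecule, so n(O₂) = 1.221 / 4 = 0.3054 mol.
V = nRT/P = (0.3054 × 8.314 × 309) / (117 × 10³ Pa) = 0.00670 m³ = 6.70 L.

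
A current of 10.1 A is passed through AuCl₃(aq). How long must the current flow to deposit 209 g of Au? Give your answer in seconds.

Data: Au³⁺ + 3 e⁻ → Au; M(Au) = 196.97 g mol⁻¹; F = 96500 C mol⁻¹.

30400 s

n(Au) = m/M = 209 / 196.97 = 1.061 mol.
Each Au atom requires 3 electrons, so n(e⁻) = 3 × 1.061 = 3.183 mol.
Q = n(e⁻)·F = 3.183 × 96500 = 307200 C.
t = Q/I = 307200 / 10.10 A = 30410 s.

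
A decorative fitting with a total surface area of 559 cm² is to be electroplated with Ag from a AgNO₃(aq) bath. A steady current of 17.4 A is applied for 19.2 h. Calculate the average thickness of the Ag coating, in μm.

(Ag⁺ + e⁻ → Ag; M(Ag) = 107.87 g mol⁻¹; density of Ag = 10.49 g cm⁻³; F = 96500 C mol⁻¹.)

Q = I·t = 17.40 × 69120 = 1203000 C; n(e⁻) = 12.46 mol.
n(Ag) = n(e⁻)/1 = 12.46 mol, so m = 12.46 × 107.87 = 1344 g.
Volume = m/ρ = 1344 / 10.49 = 128.2 cm³.
Thickness = V/A = 128.2 / 559 = 0.229 cm = 2290 μm.

2290 μm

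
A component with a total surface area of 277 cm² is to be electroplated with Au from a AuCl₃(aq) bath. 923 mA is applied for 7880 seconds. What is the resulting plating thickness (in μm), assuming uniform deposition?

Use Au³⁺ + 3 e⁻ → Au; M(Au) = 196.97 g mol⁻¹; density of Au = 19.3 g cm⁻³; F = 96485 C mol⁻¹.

Q = I·t = 0.9230 × 7880.0 = 7273 C; n(e⁻) = 0.07538 mol.
n(Au) = n(e⁻)/3 = 0.02513 mol, so m = 0.02513 × 196.97 = 4.949 g.
Volume = m/ρ = 4.949 / 19.3 = 0.2564 cm³.
Thickness = V/A = 0.2564 / 277 = 9.26 × 10⁻⁴ cm = 9.26 μm.

9.26 μm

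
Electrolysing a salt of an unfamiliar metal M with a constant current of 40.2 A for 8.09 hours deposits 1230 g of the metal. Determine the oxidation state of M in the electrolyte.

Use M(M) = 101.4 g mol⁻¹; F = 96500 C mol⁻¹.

+1

Q = I·t = 40.20 A × 29124 s = 1171000 C, so n(e⁻) = 1171000/96500 = 12.13 mol.
n(M) deposited = 1230 / 101.4 = 12.13 mol.
Electrons per atom = n(e⁻)/n(M) = 12.13 / 12.13 = 1.00 ≈ 1, so the ion is M⁺.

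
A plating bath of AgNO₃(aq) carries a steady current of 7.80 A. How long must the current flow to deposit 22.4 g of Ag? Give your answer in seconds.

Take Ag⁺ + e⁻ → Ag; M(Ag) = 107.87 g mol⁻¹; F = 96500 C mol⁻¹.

n(Ag) = m/M = 22.4 / 107.87 = 0.2077 mol.
Each Ag atom requires 1 electron, so n(e⁻) = 1 × 0.2077 = 0.2077 mol.
Q = n(e⁻)·F = 0.2077 × 96500 = 20040 C.
t = Q/I = 20040 / 7.800 A = 2569 s.

2570 s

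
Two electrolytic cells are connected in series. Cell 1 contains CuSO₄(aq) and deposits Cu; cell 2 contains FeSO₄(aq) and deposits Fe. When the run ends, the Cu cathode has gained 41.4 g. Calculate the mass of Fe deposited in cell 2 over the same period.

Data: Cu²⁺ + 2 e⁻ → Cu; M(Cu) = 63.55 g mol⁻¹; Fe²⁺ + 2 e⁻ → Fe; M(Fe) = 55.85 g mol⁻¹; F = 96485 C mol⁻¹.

n(Cu) = 41.4 / 63.55 = 0.6515 mol.
Since Cu²⁺ + 2 e⁻ → Cu, n(e⁻) passed = 2 × 0.6515 = 1.303 mol.
Cells in series carry the same charge, so the same 1.303 mol of electrons passes through cell 2.
Fe²⁺ + 2 e⁻ → Fe, so n(Fe) = 1.303 / 2 = 0.6515 mol.
m(Fe) = 0.6515 × 55.85 = 36.4 g.

36.4 g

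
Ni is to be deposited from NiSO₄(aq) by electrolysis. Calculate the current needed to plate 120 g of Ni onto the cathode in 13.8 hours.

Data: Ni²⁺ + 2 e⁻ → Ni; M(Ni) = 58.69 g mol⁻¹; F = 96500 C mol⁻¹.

n(Ni) = 120 / 58.69 = 2.045 mol.
n(e⁻) = 2 × 2.045 = 4.089 mol.
Q = n(e⁻)·F = 4.089 × 96500 = 394600 C.
I = Q/t = 394600 / 49680 s = 7.94 A.

7.94 A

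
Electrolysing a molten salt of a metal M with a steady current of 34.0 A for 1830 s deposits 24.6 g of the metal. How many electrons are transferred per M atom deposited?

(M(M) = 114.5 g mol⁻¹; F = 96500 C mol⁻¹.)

Q = I·t = 34.00 A × 1830.0 s = 62220 C, so n(e⁻) = 62220/96500 = 0.6448 mol.
n(M) deposited = 24.6 / 114.5 = 0.2148 mol.
Electrons per atom = n(e⁻)/n(M) = 0.6448 / 0.2148 = 3.00 ≈ 3, so the ion is M³⁺.

3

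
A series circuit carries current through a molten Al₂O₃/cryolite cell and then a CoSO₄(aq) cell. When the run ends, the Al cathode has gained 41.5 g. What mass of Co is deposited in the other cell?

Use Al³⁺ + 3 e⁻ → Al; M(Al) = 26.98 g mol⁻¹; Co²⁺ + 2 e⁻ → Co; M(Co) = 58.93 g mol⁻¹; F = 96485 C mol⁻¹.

136 g

n(Al) = 41.5 / 26.98 = 1.538 mol.
Since Al³⁺ + 3 e⁻ → Al, n(e⁻) passed = 3 × 1.538 = 4.615 mol.
Cells in series carry the same charge, so the same 4.615 mol of electrons passes through cell 2.
Co²⁺ + 2 e⁻ → Co, so n(Co) = 4.615 / 2 = 2.307 mol.
m(Co) = 2.307 × 58.93 = 136 g.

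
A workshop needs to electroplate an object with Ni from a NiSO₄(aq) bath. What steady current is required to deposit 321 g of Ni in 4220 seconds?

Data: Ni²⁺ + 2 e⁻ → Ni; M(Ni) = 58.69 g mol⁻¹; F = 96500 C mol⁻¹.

250 A

n(Ni) = 321 / 58.69 = 5.469 mol.
n(e⁻) = 2 × 5.469 = 10.94 mol.
Q = n(e⁻)·F = 10.94 × 96500 = 1056000 C.
I = Q/t = 1056000 / 4220.0 s = 250 A.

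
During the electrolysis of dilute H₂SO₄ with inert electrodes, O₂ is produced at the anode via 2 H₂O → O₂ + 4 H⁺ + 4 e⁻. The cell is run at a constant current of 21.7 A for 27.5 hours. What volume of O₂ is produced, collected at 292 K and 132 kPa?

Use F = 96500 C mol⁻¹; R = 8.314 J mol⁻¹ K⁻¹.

Q = I·t = 21.70 A × 99000 s = 2148000 C.
n(e⁻) = Q/F = 2148000 / 96500 = 22.26 mol.
4 electrons are transferred per O₂ molecule, so n(O₂) = 22.26 / 4 = 5.566 mol.
V = nRT/P = (5.566 × 8.314 × 292) / (132 × 10³ Pa) = 0.102 m³ = 102 L.

102 L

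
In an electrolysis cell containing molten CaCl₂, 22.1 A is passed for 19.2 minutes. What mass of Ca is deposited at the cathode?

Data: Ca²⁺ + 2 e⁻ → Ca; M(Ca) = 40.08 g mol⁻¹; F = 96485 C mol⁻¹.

5.29 g

Q = I·t = 22.10 A × 1152.0 s = 25460 C.
n(e⁻) = Q/F = 25460 / 96485 = 0.2639 mol.
Ca²⁺ + 2 e⁻ → Ca, so n(Ca) = n(e⁻)/2 = 0.1319 mol.
m = n·M = 0.1319 × 40.08 = 5.29 g.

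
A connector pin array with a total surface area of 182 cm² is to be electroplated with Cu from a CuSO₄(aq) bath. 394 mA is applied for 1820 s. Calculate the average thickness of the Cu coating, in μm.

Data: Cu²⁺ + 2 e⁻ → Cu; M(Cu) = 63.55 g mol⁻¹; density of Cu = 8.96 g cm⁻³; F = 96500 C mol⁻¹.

1.45 μm

Q = I·t = 0.3940 × 1820.0 = 717.1 C; n(e⁻) = 0.007431 mol.
n(Cu) = n(e⁻)/2 = 0.003715 mol, so m = 0.003715 × 63.55 = 0.2361 g.
Volume = m/ρ = 0.2361 / 8.96 = 0.02635 cm³.
Thickness = V/A = 0.02635 / 182 = 1.45 × 10⁻⁴ cm = 1.45 μm.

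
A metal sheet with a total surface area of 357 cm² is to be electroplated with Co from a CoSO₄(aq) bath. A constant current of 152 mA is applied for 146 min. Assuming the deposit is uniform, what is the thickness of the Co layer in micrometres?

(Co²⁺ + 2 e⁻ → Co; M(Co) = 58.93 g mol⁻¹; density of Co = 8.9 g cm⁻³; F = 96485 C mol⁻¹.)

Q = I·t = 0.1520 × 8760.0 = 1332 C; n(e⁻) = 0.01380 mol.
n(Co) = n(e⁻)/2 = 0.006900 mol, so m = 0.006900 × 58.93 = 0.4066 g.
Volume = m/ρ = 0.4066 / 8.9 = 0.04569 cm³.
Thickness = V/A = 0.04569 / 357 = 1.28 × 10⁻⁴ cm = 1.28 μm.

1.28 μm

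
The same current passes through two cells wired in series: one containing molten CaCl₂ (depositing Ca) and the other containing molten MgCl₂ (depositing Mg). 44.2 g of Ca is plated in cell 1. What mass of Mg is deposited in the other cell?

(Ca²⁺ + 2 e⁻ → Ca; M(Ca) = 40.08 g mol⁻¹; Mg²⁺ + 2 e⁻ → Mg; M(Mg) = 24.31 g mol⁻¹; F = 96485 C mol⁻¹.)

n(Ca) = 44.2 / 40.08 = 1.103 mol.
Since Ca²⁺ + 2 e⁻ → Ca, n(e⁻) passed = 2 × 1.103 = 2.206 mol.
Cells in series carry the same charge, so the same 2.206 mol of electrons passes through cell 2.
Mg²⁺ + 2 e⁻ → Mg, so n(Mg) = 2.206 / 2 = 1.103 mol.
m(Mg) = 1.103 × 24.31 = 26.8 g.

26.8 g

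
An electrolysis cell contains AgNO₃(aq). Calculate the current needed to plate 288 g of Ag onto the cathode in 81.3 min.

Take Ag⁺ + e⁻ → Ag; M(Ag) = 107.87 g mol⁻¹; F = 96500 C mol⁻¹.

52.8 A

n(Ag) = 288 / 107.87 = 2.670 mol.
n(e⁻) = 1 × 2.670 = 2.670 mol.
Q = n(e⁻)·F = 2.670 × 96500 = 257600 C.
I = Q/t = 257600 / 4878.0 s = 52.8 A.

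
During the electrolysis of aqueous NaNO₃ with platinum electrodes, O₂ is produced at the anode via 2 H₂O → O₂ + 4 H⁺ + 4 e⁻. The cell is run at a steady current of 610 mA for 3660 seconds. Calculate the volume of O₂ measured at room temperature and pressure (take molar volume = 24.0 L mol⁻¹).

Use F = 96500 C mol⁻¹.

Q = I·t = 0.6100 A × 3660.0 s = 2233 C.
n(e⁻) = Q/F = 2233 / 96500 = 0.02314 mol.
4 electrons are transferred per O₂ molecule, so n(O₂) = 0.02314 / 4 = 0.005784 mol.
V = n × V_m = 0.005784 × 24.0 = 0.139 L.

0.139 L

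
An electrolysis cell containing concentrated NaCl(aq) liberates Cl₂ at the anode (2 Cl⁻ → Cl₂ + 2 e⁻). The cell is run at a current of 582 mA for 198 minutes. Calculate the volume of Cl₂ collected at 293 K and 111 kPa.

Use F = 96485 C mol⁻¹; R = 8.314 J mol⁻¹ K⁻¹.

Q = I·t = 0.5820 A × 11880 s = 6914 C.
n(e⁻) = Q/F = 6914 / 96485 = 0.07166 mol.
2 electrons are transferred per Cl₂ molecule, so n(Cl₂) = 0.07166 / 2 = 0.03583 mol.
V = nRT/P = (0.03583 × 8.314 × 293) / (111 × 10³ Pa) = 7.86 × 10⁻⁴ m³ = 0.786 L.

0.786 L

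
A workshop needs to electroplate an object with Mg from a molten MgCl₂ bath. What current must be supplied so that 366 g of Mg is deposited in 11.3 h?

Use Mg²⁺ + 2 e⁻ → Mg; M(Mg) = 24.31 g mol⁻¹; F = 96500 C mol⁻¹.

71.4 A

n(Mg) = 366 / 24.31 = 15.06 mol.
n(e⁻) = 2 × 15.06 = 30.11 mol.
Q = n(e⁻)·F = 30.11 × 96500 = 2906000 C.
I = Q/t = 2906000 / 40680 s = 71.4 A.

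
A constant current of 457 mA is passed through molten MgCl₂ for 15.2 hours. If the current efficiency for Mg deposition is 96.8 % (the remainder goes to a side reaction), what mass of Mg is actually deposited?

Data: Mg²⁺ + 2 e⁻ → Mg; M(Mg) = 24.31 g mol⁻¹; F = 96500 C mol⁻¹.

Q = I·t = 0.4570 × 54720 = 25010 C.
n(e⁻) = 25010/96500 = 0.2591 mol; theoretically n(Mg) = 0.2591/2 = 0.1296 mol, m_theo = 3.150 g.
At 96.8 % efficiency, m_actual = 0.968 × 3.150 = 3.05 g.

3.05 g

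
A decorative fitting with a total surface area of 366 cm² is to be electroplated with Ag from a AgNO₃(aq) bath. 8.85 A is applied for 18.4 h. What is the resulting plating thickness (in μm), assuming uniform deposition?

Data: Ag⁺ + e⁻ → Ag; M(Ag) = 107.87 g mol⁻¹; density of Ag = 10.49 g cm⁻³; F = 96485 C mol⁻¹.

1710 μm

Q = I·t = 8.850 × 66240 = 586200 C; n(e⁻) = 6.076 mol.
n(Ag) = n(e⁻)/1 = 6.076 mol, so m = 6.076 × 107.87 = 655.4 g.
Volume = m/ρ = 655.4 / 10.49 = 62.48 cm³.
Thickness = V/A = 62.48 / 366 = 0.171 cm = 1710 μm.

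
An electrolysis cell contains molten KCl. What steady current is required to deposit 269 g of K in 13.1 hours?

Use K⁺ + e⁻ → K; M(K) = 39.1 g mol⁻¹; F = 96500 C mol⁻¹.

14.1 A

n(K) = 269 / 39.1 = 6.880 mol.
n(e⁻) = 1 × 6.880 = 6.880 mol.
Q = n(e⁻)·F = 6.880 × 96500 = 663900 C.
I = Q/t = 663900 / 47160 s = 14.1 A.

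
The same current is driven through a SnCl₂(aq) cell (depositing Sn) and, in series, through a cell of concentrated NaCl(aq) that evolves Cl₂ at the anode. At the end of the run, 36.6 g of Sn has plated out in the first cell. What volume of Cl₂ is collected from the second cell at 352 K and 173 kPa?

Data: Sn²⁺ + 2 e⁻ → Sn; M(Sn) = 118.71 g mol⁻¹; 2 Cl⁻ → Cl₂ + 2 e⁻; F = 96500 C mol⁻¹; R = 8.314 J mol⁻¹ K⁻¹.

n(Sn) = 36.6 / 118.71 = 0.3083 mol, so n(e⁻) = 2 × 0.3083 = 0.6166 mol.
The cells are in series, so the same 0.6166 mol of electrons passes through the second cell.
2 Cl⁻ → Cl₂ + 2 e⁻ — 2 mol e⁻ per mol Cl₂, so n(Cl₂) = 0.6166/2 = 0.3083 mol.
V = nRT/P = (0.3083 × 8.314 × 352) / (173 × 10³) = 0.00522 m³ = 5.22 L.

5.22 L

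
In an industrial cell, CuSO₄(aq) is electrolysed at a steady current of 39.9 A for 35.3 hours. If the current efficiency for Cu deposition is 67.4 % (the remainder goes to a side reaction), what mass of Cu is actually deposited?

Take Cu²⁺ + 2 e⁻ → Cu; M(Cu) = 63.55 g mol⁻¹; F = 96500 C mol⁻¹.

1130 g

Q = I·t = 39.90 × 127080 = 5070000 C.
n(e⁻) = 5070000/96500 = 52.54 mol; theoretically n(Cu) = 52.54/2 = 26.27 mol, m_theo = 1670 g.
At 67.4 % efficiency, m_actual = 0.674 × 1670 = 1130 g.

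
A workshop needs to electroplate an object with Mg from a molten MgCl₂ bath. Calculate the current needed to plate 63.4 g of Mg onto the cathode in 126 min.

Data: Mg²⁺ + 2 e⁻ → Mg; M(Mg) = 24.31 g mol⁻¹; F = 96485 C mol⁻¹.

66.6 A

n(Mg) = 63.4 / 24.31 = 2.608 mol.
n(e⁻) = 2 × 2.608 = 5.216 mol.
Q = n(e⁻)·F = 5.216 × 96485 = 503300 C.
I = Q/t = 503300 / 7560.0 s = 66.6 A.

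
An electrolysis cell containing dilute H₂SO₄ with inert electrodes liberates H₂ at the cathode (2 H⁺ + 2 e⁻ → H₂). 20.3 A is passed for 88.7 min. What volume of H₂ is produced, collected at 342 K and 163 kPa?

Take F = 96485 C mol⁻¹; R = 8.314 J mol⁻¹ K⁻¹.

Q = I·t = 20.30 A × 5322.0 s = 108000 C.
n(e⁻) = Q/F = 108000 / 96485 = 1.120 mol.
2 electrons are transferred per H₂ molecule, so n(H₂) = 1.120 / 2 = 0.5599 mol.
V = nRT/P = (0.5599 × 8.314 × 342) / (163 × 10³ Pa) = 0.00977 m³ = 9.77 L.

9.77 L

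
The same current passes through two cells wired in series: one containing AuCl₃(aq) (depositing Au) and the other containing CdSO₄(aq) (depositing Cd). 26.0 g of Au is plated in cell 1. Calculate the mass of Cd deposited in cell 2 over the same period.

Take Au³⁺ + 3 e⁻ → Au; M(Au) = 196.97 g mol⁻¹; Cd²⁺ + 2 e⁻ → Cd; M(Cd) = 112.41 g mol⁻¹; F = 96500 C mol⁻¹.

n(Au) = 26.0 / 196.97 = 0.1320 mol.
Since Au³⁺ + 3 e⁻ → Au, n(e⁻) passed = 3 × 0.1320 = 0.3960 mol.
Cells in series carry the same charge, so the same 0.3960 mol of electrons passes through cell 2.
Cd²⁺ + 2 e⁻ → Cd, so n(Cd) = 0.3960 / 2 = 0.1980 mol.
m(Cd) = 0.1980 × 112.41 = 22.3 g.

22.3 g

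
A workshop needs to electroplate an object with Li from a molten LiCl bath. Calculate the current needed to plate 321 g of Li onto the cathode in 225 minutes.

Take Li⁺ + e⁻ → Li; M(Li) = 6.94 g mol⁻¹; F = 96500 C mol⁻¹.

331 A

n(Li) = 321 / 6.94 = 46.25 mol.
n(e⁻) = 1 × 46.25 = 46.25 mol.
Q = n(e⁻)·F = 46.25 × 96500 = 4463000 C.
I = Q/t = 4463000 / 13500 s = 331 A.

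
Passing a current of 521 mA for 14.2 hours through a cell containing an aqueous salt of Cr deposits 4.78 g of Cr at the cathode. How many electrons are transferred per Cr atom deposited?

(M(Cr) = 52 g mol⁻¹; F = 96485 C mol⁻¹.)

Q = I·t = 0.5210 A × 51120 s = 26630 C, so n(e⁻) = 26630/96485 = 0.2760 mol.
n(Cr) deposited = 4.78 / 52 = 0.09192 mol.
Electrons per atom = n(e⁻)/n(Cr) = 0.2760 / 0.09192 = 3.00 ≈ 3, so the ion is Cr³⁺.

3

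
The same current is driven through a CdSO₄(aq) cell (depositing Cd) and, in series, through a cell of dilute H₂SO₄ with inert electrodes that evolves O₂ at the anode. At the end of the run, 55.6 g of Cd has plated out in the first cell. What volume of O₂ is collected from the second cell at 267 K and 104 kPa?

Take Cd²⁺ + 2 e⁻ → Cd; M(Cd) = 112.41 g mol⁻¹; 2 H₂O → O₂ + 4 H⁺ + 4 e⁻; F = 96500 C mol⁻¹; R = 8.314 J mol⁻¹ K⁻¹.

5.28 L

n(Cd) = 55.6 / 112.41 = 0.4946 mol, so n(e⁻) = 2 × 0.4946 = 0.9892 mol.
The cells are in series, so the same 0.9892 mol of electrons passes through the second cell.
2 H₂O → O₂ + 4 H⁺ + 4 e⁻ — 4 mol e⁻ per mol O₂, so n(O₂) = 0.9892/4 = 0.2473 mol.
V = nRT/P = (0.2473 × 8.314 × 267) / (104 × 10³) = 0.00528 m³ = 5.28 L.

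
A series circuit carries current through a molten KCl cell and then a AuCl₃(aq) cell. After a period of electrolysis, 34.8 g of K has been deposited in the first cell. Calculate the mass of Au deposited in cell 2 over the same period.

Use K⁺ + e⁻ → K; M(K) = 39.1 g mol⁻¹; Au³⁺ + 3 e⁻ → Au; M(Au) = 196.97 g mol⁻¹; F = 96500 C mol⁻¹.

n(K) = 34.8 / 39.1 = 0.8900 mol.
Since K⁺ + e⁻ → K, n(e⁻) passed = 1 × 0.8900 = 0.8900 mol.
Cells in series carry the same charge, so the same 0.8900 mol of electrons passes through cell 2.
Au³⁺ + 3 e⁻ → Au, so n(Au) = 0.8900 / 3 = 0.2967 mol.
m(Au) = 0.2967 × 196.97 = 58.4 g.

58.4 g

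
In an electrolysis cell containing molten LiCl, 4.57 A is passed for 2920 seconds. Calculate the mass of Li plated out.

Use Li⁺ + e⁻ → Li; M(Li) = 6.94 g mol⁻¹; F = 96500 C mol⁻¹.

0.960 g

Q = I·t = 4.570 A × 2920.0 s = 13340 C.
n(e⁻) = Q/F = 13340 / 96500 = 0.1383 mol.
Li⁺ + e⁻ → Li, so n(Li) = n(e⁻)/1 = 0.1383 mol.
m = n·M = 0.1383 × 6.94 = 0.960 g.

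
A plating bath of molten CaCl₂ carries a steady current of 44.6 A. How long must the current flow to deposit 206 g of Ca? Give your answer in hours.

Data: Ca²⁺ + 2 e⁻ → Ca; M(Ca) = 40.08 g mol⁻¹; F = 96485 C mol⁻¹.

6.18 h

n(Ca) = m/M = 206 / 40.08 = 5.140 mol.
Each Ca atom requires 2 electrons, so n(e⁻) = 2 × 5.140 = 10.28 mol.
Q = n(e⁻)·F = 10.28 × 96485 = 991800 C.
t = Q/I = 991800 / 44.60 A = 22240 s = 6.18 h.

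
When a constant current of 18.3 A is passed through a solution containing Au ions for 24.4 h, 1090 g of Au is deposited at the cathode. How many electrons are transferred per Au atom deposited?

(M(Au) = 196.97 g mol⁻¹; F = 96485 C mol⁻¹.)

3

Q = I·t = 18.30 A × 87840 s = 1607000 C, so n(e⁻) = 1607000/96485 = 16.66 mol.
n(Au) deposited = 1090 / 196.97 = 5.534 mol.
Electrons per atom = n(e⁻)/n(Au) = 16.66 / 5.534 = 3.01 ≈ 3, so the ion is Au³⁺.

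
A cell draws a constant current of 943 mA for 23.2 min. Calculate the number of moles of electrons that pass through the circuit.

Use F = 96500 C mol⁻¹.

0.0136 mol

Q = I·t = 0.9430 A × 1392.0 s = 1313 C.
n(e⁻) = Q/F = 1313 / 96500 = 0.0136 mol.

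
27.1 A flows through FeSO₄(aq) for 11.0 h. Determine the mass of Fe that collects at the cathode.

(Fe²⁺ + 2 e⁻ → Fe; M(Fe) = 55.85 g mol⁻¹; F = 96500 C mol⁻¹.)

Q = I·t = 27.10 A × 39600 s = 1073000 C.
n(e⁻) = Q/F = 1073000 / 96500 = 11.12 mol.
Fe²⁺ + 2 e⁻ → Fe, so n(Fe) = n(e⁻)/2 = 5.560 mol.
m = n·M = 5.560 × 55.85 = 311 g.

311 g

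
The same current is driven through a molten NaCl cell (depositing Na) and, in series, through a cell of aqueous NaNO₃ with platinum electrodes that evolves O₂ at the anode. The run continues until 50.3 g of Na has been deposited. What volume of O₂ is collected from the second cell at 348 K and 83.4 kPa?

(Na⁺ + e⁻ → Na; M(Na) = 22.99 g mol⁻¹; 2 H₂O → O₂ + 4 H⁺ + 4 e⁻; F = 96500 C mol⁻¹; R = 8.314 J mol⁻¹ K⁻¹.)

n(Na) = 50.3 / 22.99 = 2.188 mol, so n(e⁻) = 1 × 2.188 = 2.188 mol.
The cells are in series, so the same 2.188 mol of electrons passes through the second cell.
2 H₂O → O₂ + 4 H⁺ + 4 e⁻ — 4 mol e⁻ per mol O₂, so n(O₂) = 2.188/4 = 0.5470 mol.
V = nRT/P = (0.5470 × 8.314 × 348) / (83.4 × 10³) = 0.0190 m³ = 19.0 L.

19.0 L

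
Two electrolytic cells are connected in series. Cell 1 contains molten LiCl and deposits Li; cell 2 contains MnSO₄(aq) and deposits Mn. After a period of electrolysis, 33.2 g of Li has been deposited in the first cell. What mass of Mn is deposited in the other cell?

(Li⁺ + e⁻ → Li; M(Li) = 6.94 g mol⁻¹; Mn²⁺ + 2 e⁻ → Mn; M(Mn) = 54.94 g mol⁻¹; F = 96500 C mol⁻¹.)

131 g

n(Li) = 33.2 / 6.94 = 4.784 mol.
Since Li⁺ + e⁻ → Li, n(e⁻) passed = 1 × 4.784 = 4.784 mol.
Cells in series carry the same charge, so the same 4.784 mol of electrons passes through cell 2.
Mn²⁺ + 2 e⁻ → Mn, so n(Mn) = 4.784 / 2 = 2.392 mol.
m(Mn) = 2.392 × 54.94 = 131 g.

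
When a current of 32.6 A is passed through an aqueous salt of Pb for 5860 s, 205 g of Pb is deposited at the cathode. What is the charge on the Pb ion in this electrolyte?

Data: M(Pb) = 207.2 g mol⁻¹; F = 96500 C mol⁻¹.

+2

Q = I·t = 32.60 A × 5860.0 s = 191000 C, so n(e⁻) = 191000/96500 = 1.980 mol.
n(Pb) deposited = 205 / 207.2 = 0.9894 mol.
Electrons per atom = n(e⁻)/n(Pb) = 1.980 / 0.9894 = 2.00 ≈ 2, so the ion is Pb²⁺.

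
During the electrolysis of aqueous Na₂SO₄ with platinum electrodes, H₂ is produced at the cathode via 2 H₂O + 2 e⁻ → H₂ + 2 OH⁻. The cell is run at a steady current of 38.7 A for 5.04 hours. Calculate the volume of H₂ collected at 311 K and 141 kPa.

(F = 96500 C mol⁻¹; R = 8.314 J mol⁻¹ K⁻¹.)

Q = I·t = 38.70 A × 18144 s = 702200 C.
n(e⁻) = Q/F = 702200 / 96500 = 7.276 mol.
2 electrons are transferred per H₂ molecule, so n(H₂) = 7.276 / 2 = 3.638 mol.
V = nRT/P = (3.638 × 8.314 × 311) / (141 × 10³ Pa) = 0.0667 m³ = 66.7 L.

66.7 L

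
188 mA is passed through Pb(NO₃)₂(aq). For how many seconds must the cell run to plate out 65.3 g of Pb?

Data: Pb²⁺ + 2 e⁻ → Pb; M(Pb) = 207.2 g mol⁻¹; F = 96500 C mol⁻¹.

n(Pb) = m/M = 65.3 / 207.2 = 0.3152 mol.
Each Pb atom requires 2 electrons, so n(e⁻) = 2 × 0.3152 = 0.6303 mol.
Q = n(e⁻)·F = 0.6303 × 96500 = 60820 C.
t = Q/I = 60820 / 0.1880 A = 323500 s.

3.24 × 10⁵ s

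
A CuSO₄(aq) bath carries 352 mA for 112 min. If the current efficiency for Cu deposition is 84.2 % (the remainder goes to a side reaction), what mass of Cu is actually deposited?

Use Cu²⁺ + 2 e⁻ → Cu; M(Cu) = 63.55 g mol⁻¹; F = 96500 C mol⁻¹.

Q = I·t = 0.3520 × 6720.0 = 2365 C.
n(e⁻) = 2365/96500 = 0.02451 mol; theoretically n(Cu) = 0.02451/2 = 0.01226 mol, m_theo = 0.7789 g.
At 84.2 % efficiency, m_actual = 0.842 × 0.7789 = 0.656 g.

0.656 g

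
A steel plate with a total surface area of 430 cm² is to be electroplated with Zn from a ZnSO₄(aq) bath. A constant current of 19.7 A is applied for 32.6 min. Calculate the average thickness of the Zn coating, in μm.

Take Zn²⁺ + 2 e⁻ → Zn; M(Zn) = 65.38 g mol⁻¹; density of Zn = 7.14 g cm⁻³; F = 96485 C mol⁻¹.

42.5 μm

Q = I·t = 19.70 × 1956.0 = 38530 C; n(e⁻) = 0.3994 mol.
n(Zn) = n(e⁻)/2 = 0.1997 mol, so m = 0.1997 × 65.38 = 13.06 g.
Volume = m/ρ = 13.06 / 7.14 = 1.828 cm³.
Thickness = V/A = 1.828 / 430 = 0.00425 cm = 42.5 μm.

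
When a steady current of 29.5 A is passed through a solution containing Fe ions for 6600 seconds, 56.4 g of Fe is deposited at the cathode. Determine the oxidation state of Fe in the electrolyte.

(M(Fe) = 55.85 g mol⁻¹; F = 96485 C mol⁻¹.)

Q = I·t = 29.50 A × 6600.0 s = 194700 C, so n(e⁻) = 194700/96485 = 2.018 mol.
n(Fe) deposited = 56.4 / 55.85 = 1.010 mol.
Electrons per atom = n(e⁻)/n(Fe) = 2.018 / 1.010 = 2.00 ≈ 2, so the ion is Fe²⁺.

+2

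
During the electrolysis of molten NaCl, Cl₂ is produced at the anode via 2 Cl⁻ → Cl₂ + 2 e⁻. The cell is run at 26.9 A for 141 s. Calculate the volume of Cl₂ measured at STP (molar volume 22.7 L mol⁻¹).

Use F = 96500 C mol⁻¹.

0.446 L

Q = I·t = 26.90 A × 141.00 s = 3793 C.
n(e⁻) = Q/F = 3793 / 96500 = 0.03930 mol.
2 electrons are transferred per Cl₂ molecule, so n(Cl₂) = 0.03930 / 2 = 0.01965 mol.
V = n × V_m = 0.01965 × 22.7 = 0.446 L.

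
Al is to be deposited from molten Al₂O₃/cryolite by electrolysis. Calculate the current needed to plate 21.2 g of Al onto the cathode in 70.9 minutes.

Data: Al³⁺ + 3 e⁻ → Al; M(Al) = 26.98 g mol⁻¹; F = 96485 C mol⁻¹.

53.5 A

n(Al) = 21.2 / 26.98 = 0.7858 mol.
n(e⁻) = 3 × 0.7858 = 2.357 mol.
Q = n(e⁻)·F = 2.357 × 96485 = 227400 C.
I = Q/t = 227400 / 4254.0 s = 53.5 A.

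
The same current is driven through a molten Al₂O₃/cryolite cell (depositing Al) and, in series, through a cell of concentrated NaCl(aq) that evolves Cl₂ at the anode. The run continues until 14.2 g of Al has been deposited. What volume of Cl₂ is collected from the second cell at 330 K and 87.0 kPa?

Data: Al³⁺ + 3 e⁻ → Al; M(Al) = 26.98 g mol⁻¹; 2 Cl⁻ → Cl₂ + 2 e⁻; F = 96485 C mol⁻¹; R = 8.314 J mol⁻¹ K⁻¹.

24.9 L

n(Al) = 14.2 / 26.98 = 0.5263 mol, so n(e⁻) = 3 × 0.5263 = 1.579 mol.
The cells are in series, so the same 1.579 mol of electrons passes through the second cell.
2 Cl⁻ → Cl₂ + 2 e⁻ — 2 mol e⁻ per mol Cl₂, so n(Cl₂) = 1.579/2 = 0.7895 mol.
V = nRT/P = (0.7895 × 8.314 × 330) / (87.0 × 10³) = 0.0249 m³ = 24.9 L.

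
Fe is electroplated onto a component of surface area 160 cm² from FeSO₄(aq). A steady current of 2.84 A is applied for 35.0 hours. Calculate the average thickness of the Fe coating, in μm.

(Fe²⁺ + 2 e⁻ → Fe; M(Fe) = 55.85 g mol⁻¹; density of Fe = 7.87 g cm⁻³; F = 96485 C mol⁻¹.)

822 μm

Q = I·t = 2.840 × 126000 = 357800 C; n(e⁻) = 3.709 mol.
n(Fe) = n(e⁻)/2 = 1.854 mol, so m = 1.854 × 55.85 = 103.6 g.
Volume = m/ρ = 103.6 / 7.87 = 13.16 cm³.
Thickness = V/A = 13.16 / 160 = 0.0822 cm = 822 μm.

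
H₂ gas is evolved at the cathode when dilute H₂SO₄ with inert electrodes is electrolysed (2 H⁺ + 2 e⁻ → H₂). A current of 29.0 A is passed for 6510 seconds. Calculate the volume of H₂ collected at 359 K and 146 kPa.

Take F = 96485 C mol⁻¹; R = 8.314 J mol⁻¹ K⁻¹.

Q = I·t = 29.00 A × 6510.0 s = 188800 C.
n(e⁻) = Q/F = 188800 / 96485 = 1.957 mol.
2 electrons are transferred per H₂ molecule, so n(H₂) = 1.957 / 2 = 0.9783 mol.
V = nRT/P = (0.9783 × 8.314 × 359) / (146 × 10³ Pa) = 0.0200 m³ = 20.0 L.

20.0 L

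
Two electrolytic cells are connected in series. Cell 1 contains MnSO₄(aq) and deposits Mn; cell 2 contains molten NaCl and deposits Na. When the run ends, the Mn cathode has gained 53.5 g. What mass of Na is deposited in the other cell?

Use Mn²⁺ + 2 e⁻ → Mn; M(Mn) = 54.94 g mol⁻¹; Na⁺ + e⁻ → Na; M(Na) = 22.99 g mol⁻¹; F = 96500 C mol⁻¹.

n(Mn) = 53.5 / 54.94 = 0.9738 mol.
Since Mn²⁺ + 2 e⁻ → Mn, n(e⁻) passed = 2 × 0.9738 = 1.948 mol.
Cells in series carry the same charge, so the same 1.948 mol of electrons passes through cell 2.
Na⁺ + e⁻ → Na, so n(Na) = 1.948 / 1 = 1.948 mol.
m(Na) = 1.948 × 22.99 = 44.8 g.

44.8 g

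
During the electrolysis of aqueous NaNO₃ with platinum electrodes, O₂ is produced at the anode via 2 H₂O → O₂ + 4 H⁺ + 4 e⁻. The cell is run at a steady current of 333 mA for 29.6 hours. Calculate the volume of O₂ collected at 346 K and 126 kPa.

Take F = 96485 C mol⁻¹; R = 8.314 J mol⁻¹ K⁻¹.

Q = I·t = 0.3330 A × 106560 s = 35480 C.
n(e⁻) = Q/F = 35480 / 96485 = 0.3678 mol.
4 electrons are transferred per O₂ molecule, so n(O₂) = 0.3678 / 4 = 0.09194 mol.
V = nRT/P = (0.09194 × 8.314 × 346) / (126 × 10³ Pa) = 0.00210 m³ = 2.10 L.

2.10 L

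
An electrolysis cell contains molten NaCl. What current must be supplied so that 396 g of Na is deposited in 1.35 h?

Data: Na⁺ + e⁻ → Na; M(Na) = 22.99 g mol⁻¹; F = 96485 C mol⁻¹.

n(Na) = 396 / 22.99 = 17.22 mol.
n(e⁻) = 1 × 17.22 = 17.22 mol.
Q = n(e⁻)·F = 17.22 × 96485 = 1662000 C.
I = Q/t = 1662000 / 4860.0 s = 342 A.

342 A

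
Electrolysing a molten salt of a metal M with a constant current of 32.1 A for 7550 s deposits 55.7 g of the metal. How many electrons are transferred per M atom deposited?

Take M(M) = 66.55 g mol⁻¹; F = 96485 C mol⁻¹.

3

Q = I·t = 32.10 A × 7550.0 s = 242400 C, so n(e⁻) = 242400/96485 = 2.512 mol.
n(M) deposited = 55.7 / 66.55 = 0.8370 mol.
Electrons per atom = n(e⁻)/n(M) = 2.512 / 0.8370 = 3.00 ≈ 3, so the ion is M³⁺.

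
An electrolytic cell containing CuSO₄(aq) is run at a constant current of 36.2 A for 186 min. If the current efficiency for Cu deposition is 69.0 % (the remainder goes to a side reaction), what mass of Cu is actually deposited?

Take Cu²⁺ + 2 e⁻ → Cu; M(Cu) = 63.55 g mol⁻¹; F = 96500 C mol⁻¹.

Q = I·t = 36.20 × 11160 = 404000 C.
n(e⁻) = 404000/96500 = 4.186 mol; theoretically n(Cu) = 4.186/2 = 2.093 mol, m_theo = 133.0 g.
At 69.0 % efficiency, m_actual = 0.690 × 133.0 = 91.8 g.

91.8 g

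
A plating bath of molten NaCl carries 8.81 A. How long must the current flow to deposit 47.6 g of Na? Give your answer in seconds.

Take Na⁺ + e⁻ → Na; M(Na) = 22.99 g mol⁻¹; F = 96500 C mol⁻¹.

22700 s

n(Na) = m/M = 47.6 / 22.99 = 2.070 mol.
Each Na atom requires 1 electron, so n(e⁻) = 1 × 2.070 = 2.070 mol.
Q = n(e⁻)·F = 2.070 × 96500 = 199800 C.
t = Q/I = 199800 / 8.810 A = 22680 s.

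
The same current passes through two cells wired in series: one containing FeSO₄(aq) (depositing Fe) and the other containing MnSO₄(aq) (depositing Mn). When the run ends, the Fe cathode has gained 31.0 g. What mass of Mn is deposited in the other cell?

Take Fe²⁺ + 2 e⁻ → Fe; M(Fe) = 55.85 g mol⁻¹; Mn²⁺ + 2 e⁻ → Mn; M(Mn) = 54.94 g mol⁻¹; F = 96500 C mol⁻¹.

30.5 g

n(Fe) = 31.0 / 55.85 = 0.5551 mol.
Since Fe²⁺ + 2 e⁻ → Fe, n(e⁻) passed = 2 × 0.5551 = 1.110 mol.
Cells in series carry the same charge, so the same 1.110 mol of electrons passes through cell 2.
Mn²⁺ + 2 e⁻ → Mn, so n(Mn) = 1.110 / 2 = 0.5551 mol.
m(Mn) = 0.5551 × 54.94 = 30.5 g.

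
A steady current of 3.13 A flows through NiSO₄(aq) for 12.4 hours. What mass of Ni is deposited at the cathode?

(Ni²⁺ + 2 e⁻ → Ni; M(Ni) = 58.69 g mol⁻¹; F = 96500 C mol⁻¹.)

Q = I·t = 3.130 A × 44640 s = 139700 C.
n(e⁻) = Q/F = 139700 / 96500 = 1.448 mol.
Ni²⁺ + 2 e⁻ → Ni, so n(Ni) = n(e⁻)/2 = 0.7240 mol.
m = n·M = 0.7240 × 58.69 = 42.5 g.

42.5 g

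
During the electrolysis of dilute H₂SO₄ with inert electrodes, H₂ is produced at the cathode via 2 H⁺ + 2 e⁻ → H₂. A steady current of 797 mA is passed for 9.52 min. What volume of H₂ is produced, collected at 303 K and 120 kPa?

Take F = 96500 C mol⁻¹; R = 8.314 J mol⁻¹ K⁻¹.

Q = I·t = 0.7970 A × 571.20 s = 455.2 C.
n(e⁻) = Q/F = 455.2 / 96500 = 0.004718 mol.
2 electrons are transferred per H₂ molecule, so n(H₂) = 0.004718 / 2 = 0.002359 mol.
V = nRT/P = (0.002359 × 8.314 × 303) / (120 × 10³ Pa) = 4.95 × 10⁻⁵ m³ = 0.0495 L.

0.0495 L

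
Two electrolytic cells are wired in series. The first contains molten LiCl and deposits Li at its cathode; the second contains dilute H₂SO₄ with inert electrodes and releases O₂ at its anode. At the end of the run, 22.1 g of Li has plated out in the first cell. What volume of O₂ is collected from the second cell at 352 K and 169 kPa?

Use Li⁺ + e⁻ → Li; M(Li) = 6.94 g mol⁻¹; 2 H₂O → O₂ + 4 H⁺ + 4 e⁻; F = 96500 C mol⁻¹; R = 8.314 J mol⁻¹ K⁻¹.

n(Li) = 22.1 / 6.94 = 3.184 mol, so n(e⁻) = 1 × 3.184 = 3.184 mol.
The cells are in series, so the same 3.184 mol of electrons passes through the second cell.
2 H₂O → O₂ + 4 H⁺ + 4 e⁻ — 4 mol e⁻ per mol O₂, so n(O₂) = 3.184/4 = 0.7961 mol.
V = nRT/P = (0.7961 × 8.314 × 352) / (169 × 10³) = 0.0138 m³ = 13.8 L.

13.8 L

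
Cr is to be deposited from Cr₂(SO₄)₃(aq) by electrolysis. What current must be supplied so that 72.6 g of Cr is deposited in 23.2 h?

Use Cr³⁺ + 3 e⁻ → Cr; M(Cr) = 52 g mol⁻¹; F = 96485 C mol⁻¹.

n(Cr) = 72.6 / 52 = 1.396 mol.
n(e⁻) = 3 × 1.396 = 4.188 mol.
Q = n(e⁻)·F = 4.188 × 96485 = 404100 C.
I = Q/t = 404100 / 83520 s = 4.84 A.

4.84 A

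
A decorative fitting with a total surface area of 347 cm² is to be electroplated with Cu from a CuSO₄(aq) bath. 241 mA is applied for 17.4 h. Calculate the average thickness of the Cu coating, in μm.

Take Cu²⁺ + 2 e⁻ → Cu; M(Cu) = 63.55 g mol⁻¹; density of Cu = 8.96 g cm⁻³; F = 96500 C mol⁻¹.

Q = I·t = 0.2410 × 62640 = 15100 C; n(e⁻) = 0.1564 mol.
n(Cu) = n(e⁻)/2 = 0.07822 mol, so m = 0.07822 × 63.55 = 4.971 g.
Volume = m/ρ = 4.971 / 8.96 = 0.5548 cm³.
Thickness = V/A = 0.5548 / 347 = 0.00160 cm = 16.0 μm.

16.0 μm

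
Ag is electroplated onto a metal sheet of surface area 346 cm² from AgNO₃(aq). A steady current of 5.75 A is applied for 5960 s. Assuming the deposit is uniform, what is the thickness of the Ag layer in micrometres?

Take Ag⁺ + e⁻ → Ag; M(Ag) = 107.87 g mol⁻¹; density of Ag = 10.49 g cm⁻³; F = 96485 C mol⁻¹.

Q = I·t = 5.750 × 5960.0 = 34270 C; n(e⁻) = 0.3552 mol.
n(Ag) = n(e⁻)/1 = 0.3552 mol, so m = 0.3552 × 107.87 = 38.31 g.
Volume = m/ρ = 38.31 / 10.49 = 3.652 cm³.
Thickness = V/A = 3.652 / 346 = 0.0106 cm = 106 μm.

106 μm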